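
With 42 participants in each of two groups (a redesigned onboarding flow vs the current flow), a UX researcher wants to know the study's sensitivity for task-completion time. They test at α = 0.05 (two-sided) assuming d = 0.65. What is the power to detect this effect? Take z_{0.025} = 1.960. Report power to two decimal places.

For two equal groups, power = Φ(d·√(n/2) − z_{α/2}).
d·√(n/2) = 0.65 × √(42/2) = 0.65 × 4.583 = 2.979.
z_β = 2.979 − 1.960 = 1.019.
Power = Φ(1.019) = 0.846.

power ≈ 0.85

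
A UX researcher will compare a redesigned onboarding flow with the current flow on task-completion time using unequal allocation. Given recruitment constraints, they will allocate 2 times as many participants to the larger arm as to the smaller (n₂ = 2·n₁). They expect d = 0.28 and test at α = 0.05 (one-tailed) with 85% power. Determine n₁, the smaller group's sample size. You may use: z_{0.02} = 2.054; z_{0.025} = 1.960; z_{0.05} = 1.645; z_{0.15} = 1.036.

With allocation ratio k = n₂/n₁ = 2, Var(x̄₁−x̄₂) = σ²(1/n₁ + 1/(k·n₁)) = σ²·(k+1)/(k·n₁).
So n₁ = (1 + 1/k)·((z_{α} + z_β)/d)² = 1.500 × (2.681/0.28)².
n₁ = 1.500 × 91.68 = 137.5.
Round up: n₁ = 138, giving n₂ = 2 × 138 = 276.

n₁ = 138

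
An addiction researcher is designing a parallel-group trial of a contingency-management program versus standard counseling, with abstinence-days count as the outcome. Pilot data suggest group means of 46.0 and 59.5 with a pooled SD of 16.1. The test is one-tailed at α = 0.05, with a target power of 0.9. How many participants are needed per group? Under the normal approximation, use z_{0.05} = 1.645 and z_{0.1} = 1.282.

Cohen's d = |M₁ − M₂| / SD_pooled = |46.0 − 59.5| / 16.1 = 13.5 / 16.1 = 0.839.
For two independent groups with equal n: n = 2·((z_{α} + z_β) / d)².
z_{α} + z_β = 1.645 + 1.282 = 2.927.
n = 2 × (2.927 / 0.839)² = 2 × 3.489² = 2 × 12.17 = 24.3.
Round up to the next whole participant.

n = 25 per group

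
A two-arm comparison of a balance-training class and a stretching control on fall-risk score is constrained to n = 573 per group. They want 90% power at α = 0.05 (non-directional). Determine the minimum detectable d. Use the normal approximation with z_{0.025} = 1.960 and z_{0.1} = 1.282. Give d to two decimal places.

d_min ≈ 0.19

For two independent groups of n = 573 each: d_min = (z_{α/2} + z_β)·√(2/n).
z-sum = 1.960 + 1.282 = 3.242.
d_min = 3.242 × √(2/573) = 3.242 × 0.0591 = 0.192.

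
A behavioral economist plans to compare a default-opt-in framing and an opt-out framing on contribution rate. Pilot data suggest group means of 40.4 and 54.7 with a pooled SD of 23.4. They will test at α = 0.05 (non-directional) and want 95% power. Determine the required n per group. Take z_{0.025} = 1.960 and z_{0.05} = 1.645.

n = 70 per group

Cohen's d = |M₁ − M₂| / SD_pooled = |40.4 − 54.7| / 23.4 = 14.3 / 23.4 = 0.611.
For two independent groups with equal n: n = 2·((z_{α/2} + z_β) / d)².
z_{α/2} + z_β = 1.960 + 1.645 = 3.605.
n = 2 × (3.605 / 0.611)² = 2 × 5.900² = 2 × 34.81 = 69.6.
Round up to the next whole participant.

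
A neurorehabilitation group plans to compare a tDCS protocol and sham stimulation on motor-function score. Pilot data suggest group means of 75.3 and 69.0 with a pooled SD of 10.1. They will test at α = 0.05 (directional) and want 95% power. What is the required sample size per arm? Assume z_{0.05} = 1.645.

n = 56 per group

Cohen's d = |M₁ − M₂| / SD_pooled = |75.3 − 69.0| / 10.1 = 6.3 / 10.1 = 0.624.
For two independent groups with equal n: n = 2·((z_{α} + z_β) / d)².
z_{α} + z_β = 1.645 + 1.645 = 3.290.
n = 2 × (3.290 / 0.624)² = 2 × 5.272² = 2 × 27.80 = 55.6.
Round up to the next whole participant.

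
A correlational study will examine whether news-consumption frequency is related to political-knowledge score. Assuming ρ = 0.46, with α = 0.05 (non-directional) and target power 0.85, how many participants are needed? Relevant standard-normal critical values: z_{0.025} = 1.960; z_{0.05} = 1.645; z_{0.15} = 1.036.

n = 40

Fisher's z: C = ½·ln((1+r)/(1−r)) = ½·ln(2.7037) = 0.4973.
n = ((z_{α/2} + z_β)/C)² + 3.
(1.960 + 1.036) / 0.4973 = 2.996 / 0.4973 = 6.025.
n = 6.025² + 3 = 36.29 + 3 = 39.3.
Round up.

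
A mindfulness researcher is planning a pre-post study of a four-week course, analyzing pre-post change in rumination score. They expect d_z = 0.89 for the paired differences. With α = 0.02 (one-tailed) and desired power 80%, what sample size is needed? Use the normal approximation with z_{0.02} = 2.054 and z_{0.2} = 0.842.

n = 11 pairs

For a paired (one-sample on differences) test: n = ((z_{α} + z_β) / d)².
z_{α} + z_β = 2.054 + 0.842 = 2.896.
n = (2.896 / 0.89)² = 3.254² = 10.59.
Round up.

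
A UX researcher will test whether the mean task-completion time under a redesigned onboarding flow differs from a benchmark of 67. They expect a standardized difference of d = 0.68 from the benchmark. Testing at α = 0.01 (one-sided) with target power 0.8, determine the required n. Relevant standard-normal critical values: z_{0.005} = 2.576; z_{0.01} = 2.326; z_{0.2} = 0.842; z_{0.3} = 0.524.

n = 22

For a one-sample test: n = ((z_{α} + z_β) / d)².
z_{α} + z_β = 2.326 + 0.842 = 3.168.
n = (3.168 / 0.68)² = 4.659² = 21.70.
Round up.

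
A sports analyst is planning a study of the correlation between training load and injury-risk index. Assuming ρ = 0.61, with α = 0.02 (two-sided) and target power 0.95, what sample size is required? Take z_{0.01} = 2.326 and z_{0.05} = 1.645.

Fisher's z: C = ½·ln((1+r)/(1−r)) = ½·ln(4.1282) = 0.7089.
n = ((z_{α/2} + z_β)/C)² + 3.
(2.326 + 1.645) / 0.7089 = 3.971 / 0.7089 = 5.602.
n = 5.602² + 3 = 31.38 + 3 = 34.4.
Round up.

n = 35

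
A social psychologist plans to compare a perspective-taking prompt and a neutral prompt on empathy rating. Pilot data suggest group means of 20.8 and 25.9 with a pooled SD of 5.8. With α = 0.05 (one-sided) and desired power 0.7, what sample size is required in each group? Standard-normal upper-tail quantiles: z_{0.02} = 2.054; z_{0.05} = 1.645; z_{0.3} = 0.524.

n = 13 per group

Cohen's d = |M₁ − M₂| / SD_pooled = |20.8 − 25.9| / 5.8 = 5.1 / 5.8 = 0.879.
For two independent groups with equal n: n = 2·((z_{α} + z_β) / d)².
z_{α} + z_β = 1.645 + 0.524 = 2.169.
n = 2 × (2.169 / 0.879)² = 2 × 2.468² = 2 × 6.09 = 12.2.
Round up to the next whole participant.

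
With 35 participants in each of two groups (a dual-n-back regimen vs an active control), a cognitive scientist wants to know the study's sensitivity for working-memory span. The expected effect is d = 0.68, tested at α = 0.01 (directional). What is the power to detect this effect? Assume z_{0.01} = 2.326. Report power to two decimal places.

For two equal groups, power = Φ(d·√(n/2) − z_{α}).
d·√(n/2) = 0.68 × √(35/2) = 0.68 × 4.183 = 2.845.
z_β = 2.845 − 2.326 = 0.519.
Power = Φ(0.519) = 0.698.

power ≈ 0.70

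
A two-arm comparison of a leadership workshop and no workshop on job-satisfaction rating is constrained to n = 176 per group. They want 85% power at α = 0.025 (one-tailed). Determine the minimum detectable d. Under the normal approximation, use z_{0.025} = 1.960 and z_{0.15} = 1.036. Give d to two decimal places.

d_min ≈ 0.32

For two independent groups of n = 176 each: d_min = (z_{α} + z_β)·√(2/n).
z-sum = 1.960 + 1.036 = 2.996.
d_min = 2.996 × √(2/176) = 2.996 × 0.1066 = 0.319.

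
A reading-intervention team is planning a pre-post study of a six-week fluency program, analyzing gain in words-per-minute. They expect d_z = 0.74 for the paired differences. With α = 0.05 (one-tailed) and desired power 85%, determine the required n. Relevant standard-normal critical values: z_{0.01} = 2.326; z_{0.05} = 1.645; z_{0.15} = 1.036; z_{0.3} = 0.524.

For a paired (one-sample on differences) test: n = ((z_{α} + z_β) / d)².
z_{α} + z_β = 1.645 + 1.036 = 2.681.
n = (2.681 / 0.74)² = 3.623² = 13.13.
Round up.

n = 14 pairs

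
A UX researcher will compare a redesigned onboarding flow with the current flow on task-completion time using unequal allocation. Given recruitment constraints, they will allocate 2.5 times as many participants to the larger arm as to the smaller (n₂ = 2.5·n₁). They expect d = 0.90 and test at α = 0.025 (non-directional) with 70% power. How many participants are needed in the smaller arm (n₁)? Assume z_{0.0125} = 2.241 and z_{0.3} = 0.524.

n₁ = 14

With allocation ratio k = n₂/n₁ = 2.5, Var(x̄₁−x̄₂) = σ²(1/n₁ + 1/(k·n₁)) = σ²·(k+1)/(k·n₁).
So n₁ = (1 + 1/k)·((z_{α/2} + z_β)/d)² = 1.400 × (2.765/0.90)².
n₁ = 1.400 × 9.44 = 13.2.
Round up: n₁ = 14, giving n₂ = 2.5 × 14 = 35.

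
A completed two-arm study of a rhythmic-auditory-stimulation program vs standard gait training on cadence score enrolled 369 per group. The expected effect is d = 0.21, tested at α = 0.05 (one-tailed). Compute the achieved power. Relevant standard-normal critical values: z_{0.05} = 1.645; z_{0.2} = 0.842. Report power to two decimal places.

For two equal groups, power = Φ(d·√(n/2) − z_{α}).
d·√(n/2) = 0.21 × √(369/2) = 0.21 × 13.583 = 2.852.
z_β = 2.852 − 1.645 = 1.207.
Power = Φ(1.207) = 0.886.

power ≈ 0.89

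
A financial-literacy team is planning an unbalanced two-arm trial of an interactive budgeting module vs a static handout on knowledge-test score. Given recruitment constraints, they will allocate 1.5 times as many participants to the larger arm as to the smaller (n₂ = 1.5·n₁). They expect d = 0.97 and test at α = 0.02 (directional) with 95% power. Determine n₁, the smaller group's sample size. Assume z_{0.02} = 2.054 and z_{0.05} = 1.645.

With allocation ratio k = n₂/n₁ = 1.5, Var(x̄₁−x̄₂) = σ²(1/n₁ + 1/(k·n₁)) = σ²·(k+1)/(k·n₁).
So n₁ = (1 + 1/k)·((z_{α} + z_β)/d)² = 1.667 × (3.699/0.97)².
n₁ = 1.667 × 14.54 = 24.2.
Round up: n₁ = 25, giving n₂ = ⌈1.5 × 25⌉ = ⌈37.5⌉ = 38.

n₁ = 25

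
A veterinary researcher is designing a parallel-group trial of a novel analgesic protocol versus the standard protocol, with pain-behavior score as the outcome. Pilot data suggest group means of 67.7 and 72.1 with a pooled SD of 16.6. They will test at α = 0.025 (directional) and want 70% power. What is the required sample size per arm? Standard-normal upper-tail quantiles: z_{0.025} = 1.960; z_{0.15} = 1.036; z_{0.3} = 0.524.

n = 176 per group

Cohen's d = |M₁ − M₂| / SD_pooled = |67.7 − 72.1| / 16.6 = 4.4 / 16.6 = 0.265.
For two independent groups with equal n: n = 2·((z_{α} + z_β) / d)².
z_{α} + z_β = 1.960 + 0.524 = 2.484.
n = 2 × (2.484 / 0.265)² = 2 × 9.374² = 2 × 87.86 = 175.7.
Round up to the next whole participant.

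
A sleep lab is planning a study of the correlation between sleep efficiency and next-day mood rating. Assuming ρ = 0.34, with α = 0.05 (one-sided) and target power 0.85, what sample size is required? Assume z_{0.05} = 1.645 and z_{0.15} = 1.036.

n = 61

Fisher's z: C = ½·ln((1+r)/(1−r)) = ½·ln(2.0303) = 0.3541.
n = ((z_{α} + z_β)/C)² + 3.
(1.645 + 1.036) / 0.3541 = 2.681 / 0.3541 = 7.571.
n = 7.571² + 3 = 57.32 + 3 = 60.3.
Round up.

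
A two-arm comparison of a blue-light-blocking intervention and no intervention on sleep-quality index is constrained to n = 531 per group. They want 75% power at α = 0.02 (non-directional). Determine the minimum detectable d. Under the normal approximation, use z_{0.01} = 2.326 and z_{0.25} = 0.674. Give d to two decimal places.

For two independent groups of n = 531 each: d_min = (z_{α/2} + z_β)·√(2/n).
z-sum = 2.326 + 0.674 = 3.000.
d_min = 3.000 × √(2/531) = 3.000 × 0.0614 = 0.184.

d_min ≈ 0.18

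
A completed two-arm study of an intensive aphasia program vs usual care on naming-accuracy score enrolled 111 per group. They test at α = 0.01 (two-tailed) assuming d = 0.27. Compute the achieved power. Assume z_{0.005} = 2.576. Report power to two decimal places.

For two equal groups, power = Φ(d·√(n/2) − z_{α/2}).
d·√(n/2) = 0.27 × √(111/2) = 0.27 × 7.450 = 2.011.
z_β = 2.011 − 2.576 = -0.565.
Power = Φ(-0.565) = 0.286.

power ≈ 0.29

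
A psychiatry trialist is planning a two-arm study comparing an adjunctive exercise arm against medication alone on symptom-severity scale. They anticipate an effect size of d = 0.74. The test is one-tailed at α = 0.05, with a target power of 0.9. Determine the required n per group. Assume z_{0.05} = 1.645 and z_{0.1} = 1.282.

For two independent groups with equal n: n = 2·((z_{α} + z_β) / d)².
z_{α} + z_β = 1.645 + 1.282 = 2.927.
n = 2 × (2.927 / 0.74)² = 2 × 3.955² = 2 × 15.65 = 31.3.
Round up to the next whole participant.

n = 32 per group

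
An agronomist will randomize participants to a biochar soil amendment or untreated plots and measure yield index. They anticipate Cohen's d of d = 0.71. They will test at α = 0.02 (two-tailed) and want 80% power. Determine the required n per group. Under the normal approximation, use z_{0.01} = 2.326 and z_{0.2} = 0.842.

For two independent groups with equal n: n = 2·((z_{α/2} + z_β) / d)².
z_{α/2} + z_β = 2.326 + 0.842 = 3.168.
n = 2 × (3.168 / 0.71)² = 2 × 4.462² = 2 × 19.91 = 39.8.
Round up to the next whole participant.

n = 40 per group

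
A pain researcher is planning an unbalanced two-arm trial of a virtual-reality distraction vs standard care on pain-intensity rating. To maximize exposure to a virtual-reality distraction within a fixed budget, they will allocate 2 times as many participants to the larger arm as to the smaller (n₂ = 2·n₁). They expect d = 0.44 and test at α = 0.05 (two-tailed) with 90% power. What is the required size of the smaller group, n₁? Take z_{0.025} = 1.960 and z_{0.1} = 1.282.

n₁ = 82

With allocation ratio k = n₂/n₁ = 2, Var(x̄₁−x̄₂) = σ²(1/n₁ + 1/(k·n₁)) = σ²·(k+1)/(k·n₁).
So n₁ = (1 + 1/k)·((z_{α/2} + z_β)/d)² = 1.500 × (3.242/0.44)².
n₁ = 1.500 × 54.29 = 81.4.
Round up: n₁ = 82, giving n₂ = 2 × 82 = 164.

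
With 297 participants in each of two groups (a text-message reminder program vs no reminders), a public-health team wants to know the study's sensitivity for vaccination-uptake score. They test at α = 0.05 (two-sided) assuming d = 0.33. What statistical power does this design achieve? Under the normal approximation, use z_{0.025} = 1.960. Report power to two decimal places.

For two equal groups, power = Φ(d·√(n/2) − z_{α/2}).
d·√(n/2) = 0.33 × √(297/2) = 0.33 × 12.186 = 4.021.
z_β = 4.021 − 1.960 = 2.061.
Power = Φ(2.061) = 0.980.

power ≈ 0.98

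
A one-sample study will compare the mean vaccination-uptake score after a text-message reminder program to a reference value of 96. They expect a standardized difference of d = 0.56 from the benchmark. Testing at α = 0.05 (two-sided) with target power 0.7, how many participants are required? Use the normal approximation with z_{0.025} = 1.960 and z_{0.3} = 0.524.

n = 20

For a one-sample test: n = ((z_{α/2} + z_β) / d)².
z_{α/2} + z_β = 1.960 + 0.524 = 2.484.
n = (2.484 / 0.56)² = 4.436² = 19.68.
Round up.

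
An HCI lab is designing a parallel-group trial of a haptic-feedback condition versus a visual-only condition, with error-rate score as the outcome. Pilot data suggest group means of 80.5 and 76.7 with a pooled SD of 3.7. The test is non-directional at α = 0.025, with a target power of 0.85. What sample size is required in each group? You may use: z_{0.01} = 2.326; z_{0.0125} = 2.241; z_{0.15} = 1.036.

n = 21 per group

Cohen's d = |M₁ − M₂| / SD_pooled = |80.5 − 76.7| / 3.7 = 3.8 / 3.7 = 1.027.
For two independent groups with equal n: n = 2·((z_{α/2} + z_β) / d)².
z_{α/2} + z_β = 2.241 + 1.036 = 3.277.
n = 2 × (3.277 / 1.027)² = 2 × 3.191² = 2 × 10.18 = 20.4.
Round up to the next whole participant.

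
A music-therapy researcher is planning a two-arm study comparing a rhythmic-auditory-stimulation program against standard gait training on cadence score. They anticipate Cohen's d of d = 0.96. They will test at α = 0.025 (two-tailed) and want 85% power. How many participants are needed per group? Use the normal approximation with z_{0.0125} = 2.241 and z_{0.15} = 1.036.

n = 24 per group

For two independent groups with equal n: n = 2·((z_{α/2} + z_β) / d)².
z_{α/2} + z_β = 2.241 + 1.036 = 3.277.
n = 2 × (3.277 / 0.96)² = 2 × 3.414² = 2 × 11.65 = 23.3.
Round up to the next whole participant.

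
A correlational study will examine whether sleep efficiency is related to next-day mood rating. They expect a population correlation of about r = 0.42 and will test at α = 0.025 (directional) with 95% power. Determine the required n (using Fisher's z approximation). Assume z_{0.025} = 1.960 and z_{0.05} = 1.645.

n = 68

Fisher's z: C = ½·ln((1+r)/(1−r)) = ½·ln(2.4483) = 0.4477.
n = ((z_{α} + z_β)/C)² + 3.
(1.960 + 1.645) / 0.4477 = 3.605 / 0.4477 = 8.052.
n = 8.052² + 3 = 64.84 + 3 = 67.8.
Round up.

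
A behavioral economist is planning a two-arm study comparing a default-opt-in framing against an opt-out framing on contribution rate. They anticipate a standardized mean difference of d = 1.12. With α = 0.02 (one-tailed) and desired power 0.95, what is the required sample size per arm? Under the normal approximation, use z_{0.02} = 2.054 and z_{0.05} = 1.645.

n = 22 per group

For two independent groups with equal n: n = 2·((z_{α} + z_β) / d)².
z_{α} + z_β = 2.054 + 1.645 = 3.699.
n = 2 × (3.699 / 1.12)² = 2 × 3.303² = 2 × 10.91 = 21.8.
Round up to the next whole participant.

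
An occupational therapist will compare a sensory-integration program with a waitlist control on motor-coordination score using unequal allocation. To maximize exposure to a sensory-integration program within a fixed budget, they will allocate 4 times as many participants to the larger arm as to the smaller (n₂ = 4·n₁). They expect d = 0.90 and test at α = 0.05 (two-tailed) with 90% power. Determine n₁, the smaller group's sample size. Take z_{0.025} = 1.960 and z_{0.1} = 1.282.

With allocation ratio k = n₂/n₁ = 4, Var(x̄₁−x̄₂) = σ²(1/n₁ + 1/(k·n₁)) = σ²·(k+1)/(k·n₁).
So n₁ = (1 + 1/k)·((z_{α/2} + z_β)/d)² = 1.250 × (3.242/0.90)².
n₁ = 1.250 × 12.98 = 16.2.
Round up: n₁ = 17, giving n₂ = 4 × 17 = 68.

n₁ = 17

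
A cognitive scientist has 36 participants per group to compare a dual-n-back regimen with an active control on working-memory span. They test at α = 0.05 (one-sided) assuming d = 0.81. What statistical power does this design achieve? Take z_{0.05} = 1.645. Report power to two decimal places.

For two equal groups, power = Φ(d·√(n/2) − z_{α}).
d·√(n/2) = 0.81 × √(36/2) = 0.81 × 4.243 = 3.437.
z_β = 3.437 − 1.645 = 1.792.
Power = Φ(1.792) = 0.963.

power ≈ 0.96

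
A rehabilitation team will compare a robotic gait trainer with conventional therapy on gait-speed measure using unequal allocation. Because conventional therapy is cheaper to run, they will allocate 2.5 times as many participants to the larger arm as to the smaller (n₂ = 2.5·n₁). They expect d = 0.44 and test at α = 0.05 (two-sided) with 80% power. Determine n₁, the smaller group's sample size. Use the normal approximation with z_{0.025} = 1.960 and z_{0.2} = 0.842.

With allocation ratio k = n₂/n₁ = 2.5, Var(x̄₁−x̄₂) = σ²(1/n₁ + 1/(k·n₁)) = σ²·(k+1)/(k·n₁).
So n₁ = (1 + 1/k)·((z_{α/2} + z_β)/d)² = 1.400 × (2.802/0.44)².
n₁ = 1.400 × 40.55 = 56.8.
Round up: n₁ = 57, giving n₂ = ⌈2.5 × 57⌉ = ⌈142.5⌉ = 143.

n₁ = 57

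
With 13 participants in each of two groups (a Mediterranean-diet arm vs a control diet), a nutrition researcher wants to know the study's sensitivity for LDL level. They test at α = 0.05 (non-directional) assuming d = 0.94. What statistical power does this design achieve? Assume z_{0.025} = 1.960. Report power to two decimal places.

For two equal groups, power = Φ(d·√(n/2) − z_{α/2}).
d·√(n/2) = 0.94 × √(13/2) = 0.94 × 2.550 = 2.397.
z_β = 2.397 − 1.960 = 0.437.
Power = Φ(0.437) = 0.669.

power ≈ 0.67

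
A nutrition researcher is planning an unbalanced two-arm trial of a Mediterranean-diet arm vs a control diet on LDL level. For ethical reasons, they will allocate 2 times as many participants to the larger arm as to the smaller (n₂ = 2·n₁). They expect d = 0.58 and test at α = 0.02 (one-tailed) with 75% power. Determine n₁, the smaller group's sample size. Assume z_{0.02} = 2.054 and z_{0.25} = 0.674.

With allocation ratio k = n₂/n₁ = 2, Var(x̄₁−x̄₂) = σ²(1/n₁ + 1/(k·n₁)) = σ²·(k+1)/(k·n₁).
So n₁ = (1 + 1/k)·((z_{α} + z_β)/d)² = 1.500 × (2.728/0.58)².
n₁ = 1.500 × 22.12 = 33.2.
Round up: n₁ = 34, giving n₂ = 2 × 34 = 68.

n₁ = 34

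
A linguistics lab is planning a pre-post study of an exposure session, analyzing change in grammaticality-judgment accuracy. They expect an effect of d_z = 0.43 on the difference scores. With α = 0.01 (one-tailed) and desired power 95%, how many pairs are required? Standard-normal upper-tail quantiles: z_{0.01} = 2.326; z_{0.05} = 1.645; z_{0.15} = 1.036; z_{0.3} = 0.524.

For a paired (one-sample on differences) test: n = ((z_{α} + z_β) / d)².
z_{α} + z_β = 2.326 + 1.645 = 3.971.
n = (3.971 / 0.43)² = 9.235² = 85.28.
Round up.

n = 86 pairs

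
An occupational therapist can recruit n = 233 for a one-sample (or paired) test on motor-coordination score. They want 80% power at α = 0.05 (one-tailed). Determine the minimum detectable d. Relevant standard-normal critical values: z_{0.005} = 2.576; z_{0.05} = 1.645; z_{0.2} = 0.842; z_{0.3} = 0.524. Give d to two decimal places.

d_min ≈ 0.16

For a single sample (or paired design) of n = 233: d_min = (z_{α} + z_β)/√n.
z-sum = 1.645 + 0.842 = 2.487.
d_min = 2.487 / √233 = 2.487 / 15.264 = 0.163.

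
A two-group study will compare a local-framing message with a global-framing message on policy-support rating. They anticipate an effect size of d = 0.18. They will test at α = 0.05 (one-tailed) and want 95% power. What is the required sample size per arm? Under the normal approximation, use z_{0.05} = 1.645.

n = 669 per group

For two independent groups with equal n: n = 2·((z_{α} + z_β) / d)².
z_{α} + z_β = 1.645 + 1.645 = 3.290.
n = 2 × (3.290 / 0.18)² = 2 × 18.278² = 2 × 334.08 = 668.2.
Round up to the next whole participant.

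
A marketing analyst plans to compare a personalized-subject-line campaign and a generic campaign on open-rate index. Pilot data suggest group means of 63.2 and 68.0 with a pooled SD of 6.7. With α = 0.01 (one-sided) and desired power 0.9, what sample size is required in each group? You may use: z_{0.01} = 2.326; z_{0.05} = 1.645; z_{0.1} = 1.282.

n = 51 per group

Cohen's d = |M₁ − M₂| / SD_pooled = |63.2 − 68.0| / 6.7 = 4.8 / 6.7 = 0.716.
For two independent groups with equal n: n = 2·((z_{α} + z_β) / d)².
z_{α} + z_β = 2.326 + 1.282 = 3.608.
n = 2 × (3.608 / 0.716)² = 2 × 5.039² = 2 × 25.39 = 50.8.
Round up to the next whole participant.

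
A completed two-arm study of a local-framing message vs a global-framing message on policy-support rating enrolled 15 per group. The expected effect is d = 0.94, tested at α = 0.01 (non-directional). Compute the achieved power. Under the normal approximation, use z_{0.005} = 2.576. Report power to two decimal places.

power ≈ 0.50

For two equal groups, power = Φ(d·√(n/2) − z_{α/2}).
d·√(n/2) = 0.94 × √(15/2) = 0.94 × 2.739 = 2.574.
z_β = 2.574 − 2.576 = -0.002.
Power = Φ(-0.002) = 0.499.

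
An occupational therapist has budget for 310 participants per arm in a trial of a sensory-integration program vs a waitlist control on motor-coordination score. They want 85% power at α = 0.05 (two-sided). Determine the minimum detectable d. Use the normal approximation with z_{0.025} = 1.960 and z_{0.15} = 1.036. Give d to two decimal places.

For two independent groups of n = 310 each: d_min = (z_{α/2} + z_β)·√(2/n).
z-sum = 1.960 + 1.036 = 2.996.
d_min = 2.996 × √(2/310) = 2.996 × 0.0803 = 0.241.

d_min ≈ 0.24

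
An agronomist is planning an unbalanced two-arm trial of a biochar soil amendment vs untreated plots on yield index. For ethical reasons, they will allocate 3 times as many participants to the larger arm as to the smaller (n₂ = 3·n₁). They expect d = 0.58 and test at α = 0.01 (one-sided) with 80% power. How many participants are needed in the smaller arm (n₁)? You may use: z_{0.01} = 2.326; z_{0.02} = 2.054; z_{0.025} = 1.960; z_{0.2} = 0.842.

With allocation ratio k = n₂/n₁ = 3, Var(x̄₁−x̄₂) = σ²(1/n₁ + 1/(k·n₁)) = σ²·(k+1)/(k·n₁).
So n₁ = (1 + 1/k)·((z_{α} + z_β)/d)² = 1.333 × (3.168/0.58)².
n₁ = 1.333 × 29.83 = 39.8.
Round up: n₁ = 40, giving n₂ = 3 × 40 = 120.

n₁ = 40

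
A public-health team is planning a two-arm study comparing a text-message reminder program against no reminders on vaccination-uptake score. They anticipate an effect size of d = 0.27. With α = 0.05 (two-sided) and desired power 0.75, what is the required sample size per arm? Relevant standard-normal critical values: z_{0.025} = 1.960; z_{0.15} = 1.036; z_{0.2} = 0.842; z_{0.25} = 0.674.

For two independent groups with equal n: n = 2·((z_{α/2} + z_β) / d)².
z_{α/2} + z_β = 1.960 + 0.674 = 2.634.
n = 2 × (2.634 / 0.27)² = 2 × 9.756² = 2 × 95.17 = 190.3.
Round up to the next whole participant.

n = 191 per group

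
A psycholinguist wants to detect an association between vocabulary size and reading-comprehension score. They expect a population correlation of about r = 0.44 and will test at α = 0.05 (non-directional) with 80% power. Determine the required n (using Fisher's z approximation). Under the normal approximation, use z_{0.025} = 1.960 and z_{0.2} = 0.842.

n = 39

Fisher's z: C = ½·ln((1+r)/(1−r)) = ½·ln(2.5714) = 0.4722.
n = ((z_{α/2} + z_β)/C)² + 3.
(1.960 + 0.842) / 0.4722 = 2.802 / 0.4722 = 5.934.
n = 5.934² + 3 = 35.21 + 3 = 38.2.
Round up.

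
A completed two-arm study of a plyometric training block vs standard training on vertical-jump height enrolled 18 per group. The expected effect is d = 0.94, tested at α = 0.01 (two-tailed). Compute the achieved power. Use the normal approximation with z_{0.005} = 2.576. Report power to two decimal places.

For two equal groups, power = Φ(d·√(n/2) − z_{α/2}).
d·√(n/2) = 0.94 × √(18/2) = 0.94 × 3.000 = 2.820.
z_β = 2.820 − 2.576 = 0.244.
Power = Φ(0.244) = 0.596.

power ≈ 0.60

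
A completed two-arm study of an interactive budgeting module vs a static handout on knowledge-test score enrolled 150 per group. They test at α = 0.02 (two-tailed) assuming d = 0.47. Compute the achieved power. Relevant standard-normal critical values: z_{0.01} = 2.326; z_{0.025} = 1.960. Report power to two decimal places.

power ≈ 0.96

For two equal groups, power = Φ(d·√(n/2) − z_{α/2}).
d·√(n/2) = 0.47 × √(150/2) = 0.47 × 8.660 = 4.070.
z_β = 4.070 − 2.326 = 1.744.
Power = Φ(1.744) = 0.959.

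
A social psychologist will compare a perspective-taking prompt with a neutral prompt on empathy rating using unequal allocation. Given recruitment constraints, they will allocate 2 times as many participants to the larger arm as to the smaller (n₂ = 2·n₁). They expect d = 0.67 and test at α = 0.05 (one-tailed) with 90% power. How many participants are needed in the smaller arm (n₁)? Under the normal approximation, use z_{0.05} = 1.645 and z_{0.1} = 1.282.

n₁ = 29

With allocation ratio k = n₂/n₁ = 2, Var(x̄₁−x̄₂) = σ²(1/n₁ + 1/(k·n₁)) = σ²·(k+1)/(k·n₁).
So n₁ = (1 + 1/k)·((z_{α} + z_β)/d)² = 1.500 × (2.927/0.67)².
n₁ = 1.500 × 19.09 = 28.6.
Round up: n₁ = 29, giving n₂ = 2 × 29 = 58.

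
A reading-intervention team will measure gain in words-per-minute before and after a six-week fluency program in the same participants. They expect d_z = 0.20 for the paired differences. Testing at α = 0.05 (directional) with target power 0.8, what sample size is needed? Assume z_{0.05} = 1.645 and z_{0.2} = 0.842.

For a paired (one-sample on differences) test: n = ((z_{α} + z_β) / d)².
z_{α} + z_β = 1.645 + 0.842 = 2.487.
n = (2.487 / 0.20)² = 12.435² = 154.63.
Round up.

n = 155 pairs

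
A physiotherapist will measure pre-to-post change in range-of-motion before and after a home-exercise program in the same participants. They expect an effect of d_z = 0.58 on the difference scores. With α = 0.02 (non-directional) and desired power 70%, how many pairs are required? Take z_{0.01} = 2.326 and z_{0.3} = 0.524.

For a paired (one-sample on differences) test: n = ((z_{α/2} + z_β) / d)².
z_{α/2} + z_β = 2.326 + 0.524 = 2.850.
n = (2.850 / 0.58)² = 4.914² = 24.15.
Round up.

n = 25 pairs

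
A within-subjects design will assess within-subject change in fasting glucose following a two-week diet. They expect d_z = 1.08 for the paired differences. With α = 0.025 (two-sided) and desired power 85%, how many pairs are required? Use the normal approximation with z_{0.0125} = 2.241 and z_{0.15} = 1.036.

For a paired (one-sample on differences) test: n = ((z_{α/2} + z_β) / d)².
z_{α/2} + z_β = 2.241 + 1.036 = 3.277.
n = (3.277 / 1.08)² = 3.034² = 9.21.
Round up.

n = 10 pairs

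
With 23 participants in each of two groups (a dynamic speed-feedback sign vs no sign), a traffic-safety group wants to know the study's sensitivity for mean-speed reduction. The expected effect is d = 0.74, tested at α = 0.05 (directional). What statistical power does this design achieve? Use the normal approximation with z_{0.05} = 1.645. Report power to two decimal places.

For two equal groups, power = Φ(d·√(n/2) − z_{α}).
d·√(n/2) = 0.74 × √(23/2) = 0.74 × 3.391 = 2.509.
z_β = 2.509 − 1.645 = 0.864.
Power = Φ(0.864) = 0.806.

power ≈ 0.81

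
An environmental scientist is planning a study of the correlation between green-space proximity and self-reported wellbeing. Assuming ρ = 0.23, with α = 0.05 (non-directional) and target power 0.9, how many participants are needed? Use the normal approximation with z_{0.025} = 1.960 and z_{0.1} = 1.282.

n = 195

Fisher's z: C = ½·ln((1+r)/(1−r)) = ½·ln(1.5974) = 0.2342.
n = ((z_{α/2} + z_β)/C)² + 3.
(1.960 + 1.282) / 0.2342 = 3.242 / 0.2342 = 13.843.
n = 13.843² + 3 = 191.63 + 3 = 194.6.
Round up.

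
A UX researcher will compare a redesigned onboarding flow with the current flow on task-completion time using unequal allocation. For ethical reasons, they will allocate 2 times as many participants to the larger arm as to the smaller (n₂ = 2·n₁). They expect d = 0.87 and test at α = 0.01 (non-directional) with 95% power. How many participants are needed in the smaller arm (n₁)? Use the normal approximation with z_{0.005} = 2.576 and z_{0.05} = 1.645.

With allocation ratio k = n₂/n₁ = 2, Var(x̄₁−x̄₂) = σ²(1/n₁ + 1/(k·n₁)) = σ²·(k+1)/(k·n₁).
So n₁ = (1 + 1/k)·((z_{α/2} + z_β)/d)² = 1.500 × (4.221/0.87)².
n₁ = 1.500 × 23.54 = 35.3.
Round up: n₁ = 36, giving n₂ = 2 × 36 = 72.

n₁ = 36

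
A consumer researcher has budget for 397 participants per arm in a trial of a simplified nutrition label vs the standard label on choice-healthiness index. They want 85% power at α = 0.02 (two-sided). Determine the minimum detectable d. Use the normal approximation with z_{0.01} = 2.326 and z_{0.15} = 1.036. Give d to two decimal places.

d_min ≈ 0.24

For two independent groups of n = 397 each: d_min = (z_{α/2} + z_β)·√(2/n).
z-sum = 2.326 + 1.036 = 3.362.
d_min = 3.362 × √(2/397) = 3.362 × 0.0710 = 0.239.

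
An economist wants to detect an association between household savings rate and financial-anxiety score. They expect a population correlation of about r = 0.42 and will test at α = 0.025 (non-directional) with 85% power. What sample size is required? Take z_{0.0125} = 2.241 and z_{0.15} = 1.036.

n = 57

Fisher's z: C = ½·ln((1+r)/(1−r)) = ½·ln(2.4483) = 0.4477.
n = ((z_{α/2} + z_β)/C)² + 3.
(2.241 + 1.036) / 0.4477 = 3.277 / 0.4477 = 7.320.
n = 7.320² + 3 = 53.58 + 3 = 56.6.
Round up.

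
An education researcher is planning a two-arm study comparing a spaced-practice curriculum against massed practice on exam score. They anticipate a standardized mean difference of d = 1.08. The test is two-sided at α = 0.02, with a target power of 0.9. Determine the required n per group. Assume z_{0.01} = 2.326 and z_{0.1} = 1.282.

For two independent groups with equal n: n = 2·((z_{α/2} + z_β) / d)².
z_{α/2} + z_β = 2.326 + 1.282 = 3.608.
n = 2 × (3.608 / 1.08)² = 2 × 3.341² = 2 × 11.16 = 22.3.
Round up to the next whole participant.

n = 23 per group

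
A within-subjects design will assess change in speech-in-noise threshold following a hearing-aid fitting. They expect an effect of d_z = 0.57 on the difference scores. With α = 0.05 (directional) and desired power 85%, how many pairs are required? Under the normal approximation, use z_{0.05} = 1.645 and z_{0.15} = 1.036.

For a paired (one-sample on differences) test: n = ((z_{α} + z_β) / d)².
z_{α} + z_β = 1.645 + 1.036 = 2.681.
n = (2.681 / 0.57)² = 4.704² = 22.12.
Round up.

n = 23 pairs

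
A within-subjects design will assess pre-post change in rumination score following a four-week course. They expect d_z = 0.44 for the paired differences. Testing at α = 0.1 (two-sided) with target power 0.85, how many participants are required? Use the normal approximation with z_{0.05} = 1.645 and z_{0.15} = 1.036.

n = 38 pairs

For a paired (one-sample on differences) test: n = ((z_{α/2} + z_β) / d)².
z_{α/2} + z_β = 1.645 + 1.036 = 2.681.
n = (2.681 / 0.44)² = 6.093² = 37.13.
Round up.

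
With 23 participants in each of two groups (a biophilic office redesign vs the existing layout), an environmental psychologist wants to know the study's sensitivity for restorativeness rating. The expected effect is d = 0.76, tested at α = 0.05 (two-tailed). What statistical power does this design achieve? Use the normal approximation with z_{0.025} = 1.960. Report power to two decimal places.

power ≈ 0.73

For two equal groups, power = Φ(d·√(n/2) − z_{α/2}).
d·√(n/2) = 0.76 × √(23/2) = 0.76 × 3.391 = 2.577.
z_β = 2.577 − 1.960 = 0.617.
Power = Φ(0.617) = 0.731.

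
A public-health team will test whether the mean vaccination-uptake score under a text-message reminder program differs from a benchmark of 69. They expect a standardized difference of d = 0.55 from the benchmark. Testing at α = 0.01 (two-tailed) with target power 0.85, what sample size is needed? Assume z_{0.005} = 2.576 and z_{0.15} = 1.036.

For a one-sample test: n = ((z_{α/2} + z_β) / d)².
z_{α/2} + z_β = 2.576 + 1.036 = 3.612.
n = (3.612 / 0.55)² = 6.567² = 43.13.
Round up.

n = 44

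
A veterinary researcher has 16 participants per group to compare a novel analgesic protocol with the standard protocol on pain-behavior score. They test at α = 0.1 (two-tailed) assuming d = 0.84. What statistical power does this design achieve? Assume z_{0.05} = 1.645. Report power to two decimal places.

For two equal groups, power = Φ(d·√(n/2) − z_{α/2}).
d·√(n/2) = 0.84 × √(16/2) = 0.84 × 2.828 = 2.376.
z_β = 2.376 − 1.645 = 0.731.
Power = Φ(0.731) = 0.768.

power ≈ 0.77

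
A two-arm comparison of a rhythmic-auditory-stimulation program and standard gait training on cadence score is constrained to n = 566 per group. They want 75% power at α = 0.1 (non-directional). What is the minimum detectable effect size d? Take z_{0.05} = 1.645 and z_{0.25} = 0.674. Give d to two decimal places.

d_min ≈ 0.14

For two independent groups of n = 566 each: d_min = (z_{α/2} + z_β)·√(2/n).
z-sum = 1.645 + 0.674 = 2.319.
d_min = 2.319 × √(2/566) = 2.319 × 0.0594 = 0.138.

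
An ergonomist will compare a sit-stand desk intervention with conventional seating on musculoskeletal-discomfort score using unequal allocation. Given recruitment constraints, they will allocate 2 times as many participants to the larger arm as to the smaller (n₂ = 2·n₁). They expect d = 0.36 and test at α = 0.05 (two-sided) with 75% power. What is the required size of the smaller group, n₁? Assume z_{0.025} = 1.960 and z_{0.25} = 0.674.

With allocation ratio k = n₂/n₁ = 2, Var(x̄₁−x̄₂) = σ²(1/n₁ + 1/(k·n₁)) = σ²·(k+1)/(k·n₁).
So n₁ = (1 + 1/k)·((z_{α/2} + z_β)/d)² = 1.500 × (2.634/0.36)².
n₁ = 1.500 × 53.53 = 80.3.
Round up: n₁ = 81, giving n₂ = 2 × 81 = 162.

n₁ = 81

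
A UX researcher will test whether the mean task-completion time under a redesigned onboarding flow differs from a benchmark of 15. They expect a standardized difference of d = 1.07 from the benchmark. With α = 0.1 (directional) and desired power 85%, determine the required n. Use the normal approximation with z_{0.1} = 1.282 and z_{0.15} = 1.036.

For a one-sample test: n = ((z_{α} + z_β) / d)².
z_{α} + z_β = 1.282 + 1.036 = 2.318.
n = (2.318 / 1.07)² = 2.166² = 4.69.
Round up.

n = 5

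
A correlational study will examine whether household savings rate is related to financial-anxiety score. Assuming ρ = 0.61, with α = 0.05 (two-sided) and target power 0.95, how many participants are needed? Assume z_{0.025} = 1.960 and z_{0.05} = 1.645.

n = 29

Fisher's z: C = ½·ln((1+r)/(1−r)) = ½·ln(4.1282) = 0.7089.
n = ((z_{α/2} + z_β)/C)² + 3.
(1.960 + 1.645) / 0.7089 = 3.605 / 0.7089 = 5.085.
n = 5.085² + 3 = 25.86 + 3 = 28.9.
Round up.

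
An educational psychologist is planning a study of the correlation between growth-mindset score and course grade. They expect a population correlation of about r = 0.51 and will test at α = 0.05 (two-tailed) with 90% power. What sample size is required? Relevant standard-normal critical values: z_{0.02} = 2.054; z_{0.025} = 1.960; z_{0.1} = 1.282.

n = 37

Fisher's z: C = ½·ln((1+r)/(1−r)) = ½·ln(3.0816) = 0.5627.
n = ((z_{α/2} + z_β)/C)² + 3.
(1.960 + 1.282) / 0.5627 = 3.242 / 0.5627 = 5.762.
n = 5.762² + 3 = 33.19 + 3 = 36.2.
Round up.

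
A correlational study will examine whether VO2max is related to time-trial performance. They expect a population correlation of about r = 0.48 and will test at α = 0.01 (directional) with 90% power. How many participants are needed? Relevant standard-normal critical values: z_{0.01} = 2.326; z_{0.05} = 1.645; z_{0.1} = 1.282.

n = 51

Fisher's z: C = ½·ln((1+r)/(1−r)) = ½·ln(2.8462) = 0.5230.
n = ((z_{α} + z_β)/C)² + 3.
(2.326 + 1.282) / 0.5230 = 3.608 / 0.5230 = 6.899.
n = 6.899² + 3 = 47.59 + 3 = 50.6.
Round up.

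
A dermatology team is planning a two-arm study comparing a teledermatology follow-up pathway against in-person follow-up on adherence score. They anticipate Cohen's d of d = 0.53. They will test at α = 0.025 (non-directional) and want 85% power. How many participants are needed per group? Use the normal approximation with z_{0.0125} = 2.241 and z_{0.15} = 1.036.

n = 77 per group

For two independent groups with equal n: n = 2·((z_{α/2} + z_β) / d)².
z_{α/2} + z_β = 2.241 + 1.036 = 3.277.
n = 2 × (3.277 / 0.53)² = 2 × 6.183² = 2 × 38.23 = 76.5.
Round up to the next whole participant.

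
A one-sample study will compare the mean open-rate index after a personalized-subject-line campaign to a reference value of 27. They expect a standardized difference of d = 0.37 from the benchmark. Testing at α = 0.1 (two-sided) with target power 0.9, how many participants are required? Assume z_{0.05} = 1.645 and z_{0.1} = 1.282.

For a one-sample test: n = ((z_{α/2} + z_β) / d)².
z_{α/2} + z_β = 1.645 + 1.282 = 2.927.
n = (2.927 / 0.37)² = 7.911² = 62.58.
Round up.

n = 63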